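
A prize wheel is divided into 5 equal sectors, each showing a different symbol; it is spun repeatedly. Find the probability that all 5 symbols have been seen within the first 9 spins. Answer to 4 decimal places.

By inclusion–exclusion over which symbols are missing,
P(all seen) = Σ_{j=0}^{5} (-1)^j C(5,j)((5-j)/5)^9
= 1.00000 - 0.67109 + 0.10078 - 0.00262 + 0.00000 - 0.00000
= 0.42707.

0.4271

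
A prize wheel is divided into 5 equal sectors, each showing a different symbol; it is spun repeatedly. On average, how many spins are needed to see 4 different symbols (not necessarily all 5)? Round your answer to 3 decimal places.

Going from k to k+1 distinct takes a geometric number of spins with mean 5/(5-k).
Sum over k = 0,...,3: E = 5/5 + 5/4 + 5/3 + 5/2 = 6.4167.

6.417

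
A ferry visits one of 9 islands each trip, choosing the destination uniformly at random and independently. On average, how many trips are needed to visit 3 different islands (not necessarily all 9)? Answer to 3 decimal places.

Going from k to k+1 distinct takes a geometric number of trips with mean 9/(9-k).
Sum over k = 0,...,2: E = 9/9 + 9/8 + 9/7 = 3.4107.

3.411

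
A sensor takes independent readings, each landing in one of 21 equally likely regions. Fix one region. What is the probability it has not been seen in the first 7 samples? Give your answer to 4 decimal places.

0.7107

Each sample misses the fixed region with probability (21-1)/21 = 20/21, independently.
P(still missing after 7) = (20/21)^7 = 0.71068.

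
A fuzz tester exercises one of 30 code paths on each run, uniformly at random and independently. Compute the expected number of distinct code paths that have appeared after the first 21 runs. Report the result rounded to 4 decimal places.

15.2792

For each code path, P(seen in 21 runs) = 1 - (29/30)^21 = 0.50931.
By linearity of expectation, E[distinct seen] = 30·(1 - (29/30)^21) = 15.27915.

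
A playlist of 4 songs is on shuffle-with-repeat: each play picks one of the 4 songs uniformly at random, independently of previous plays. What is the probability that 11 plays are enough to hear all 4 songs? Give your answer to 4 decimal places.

Let A_i be the event that song i is missing after 11 plays. By inclusion–exclusion on the A_i,
P(all seen) = Σ_{j=0}^{4} (-1)^j C(4,j)((4-j)/4)^11
= 1.00000 - 0.16894 + 0.00293 - 0.00000 + 0.00000
= 0.83399.

0.8340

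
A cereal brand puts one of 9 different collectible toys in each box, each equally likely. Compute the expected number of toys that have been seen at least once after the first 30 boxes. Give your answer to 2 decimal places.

For each toy, P(seen in 30 boxes) = 1 - (8/9)^30 = 0.971.
By linearity of expectation, E[distinct seen] = 9·(1 - (8/9)^30) = 8.737.

8.74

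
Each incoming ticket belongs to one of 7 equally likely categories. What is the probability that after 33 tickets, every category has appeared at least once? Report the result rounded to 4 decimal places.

0.9571

Let A_i be the event that category i is missing after 33 tickets. By inclusion–exclusion on the A_i,
P(all seen) = Σ_{j=0}^{7} (-1)^j C(7,j)((7-j)/7)^33
= 1.00000 - 0.04324 + 0.00032 - 0.00000 + 0.00000 - 0.00000 + 0.00000 - 0.00000
= 0.95708.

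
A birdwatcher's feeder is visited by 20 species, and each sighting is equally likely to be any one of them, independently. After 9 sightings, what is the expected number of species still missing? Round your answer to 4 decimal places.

12.6050

For each species, P(unseen after 9) = (19/20)^9 = 0.63025.
By linearity of expectation, E[unseen] = 20·(19/20)^9 = 12.60499.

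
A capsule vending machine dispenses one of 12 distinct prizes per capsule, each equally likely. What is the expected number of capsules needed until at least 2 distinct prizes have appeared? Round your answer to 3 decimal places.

Going from k to k+1 distinct takes a geometric number of capsules with mean 12/(12-k).
Sum over k = 0,...,1: E = 12/12 + 12/11 = 2.0909.

2.091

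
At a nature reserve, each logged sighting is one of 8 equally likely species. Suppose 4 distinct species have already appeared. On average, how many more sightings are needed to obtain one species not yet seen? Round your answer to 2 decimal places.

The number of sightings until the next new species is geometric with success probability 4/8, so its mean is 8/4.
E = 8/4 = 2.000.

2.00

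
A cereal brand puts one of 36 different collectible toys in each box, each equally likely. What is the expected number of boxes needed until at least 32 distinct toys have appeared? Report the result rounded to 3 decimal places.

With k distinct toys already seen, the next new one arrives after an expected 36/(36-k) boxes.
Sum over k = 0,...,31: E = 36/36 + 36/35 + 36/34 + ... + 36/6 + 36/5 = 75.2841.

75.284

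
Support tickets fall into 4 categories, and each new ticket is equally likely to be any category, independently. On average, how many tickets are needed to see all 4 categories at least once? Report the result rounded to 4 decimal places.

Split into phases: going from k distinct to k+1 distinct takes on average 4/(4-k) tickets.
E[T] = 4/4 + 4/3 + 4/2 + 4/1 = 4·H_{4}.
H_{4} = 2.08333, so E[T] = 8.33333.

8.3333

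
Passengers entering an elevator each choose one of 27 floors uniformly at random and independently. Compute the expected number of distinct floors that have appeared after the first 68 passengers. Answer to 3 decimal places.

24.926

For each floor, P(seen in 68 passengers) = 1 - (26/27)^68 = 0.9232.
By linearity of expectation, E[distinct seen] = 27·(1 - (26/27)^68) = 24.9260.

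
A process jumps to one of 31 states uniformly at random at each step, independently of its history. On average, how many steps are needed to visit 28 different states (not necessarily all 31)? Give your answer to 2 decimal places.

68.01

With k distinct states already seen, the next new one arrives after an expected 31/(31-k) steps.
Sum over k = 0,...,27: E = 31/31 + 31/30 + 31/29 + ... + 31/5 + 31/4 = 68.011.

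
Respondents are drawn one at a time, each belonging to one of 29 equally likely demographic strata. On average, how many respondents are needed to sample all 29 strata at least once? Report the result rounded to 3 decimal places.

114.888

After k distinct strata have appeared, the next respondent gives a new one with probability (29-k)/29, so the expected wait for the (k+1)-th is 29/(29-k).
E[T] = 29/29 + 29/28 + 29/27 + ... + 29/2 + 29/1 = 29·H_{29}.
H_{29} = 3.9617, so E[T] = 114.8880.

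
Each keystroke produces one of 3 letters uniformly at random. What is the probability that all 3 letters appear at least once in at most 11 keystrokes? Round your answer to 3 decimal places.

Let A_i be the event that letter i is missing after 11 keystrokes. By inclusion–exclusion on the A_i,
P(all seen) = Σ_{j=0}^{3} (-1)^j C(3,j)((3-j)/3)^11
= 1.0000 - 0.0347 + 0.0000 - 0.0000
= 0.9653.

0.965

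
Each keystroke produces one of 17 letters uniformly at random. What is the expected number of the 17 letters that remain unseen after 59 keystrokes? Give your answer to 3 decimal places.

For each letter, P(unseen after 59) = (16/17)^59 = 0.0280.
By linearity of expectation, E[unseen] = 17·(16/17)^59 = 0.4754.

0.475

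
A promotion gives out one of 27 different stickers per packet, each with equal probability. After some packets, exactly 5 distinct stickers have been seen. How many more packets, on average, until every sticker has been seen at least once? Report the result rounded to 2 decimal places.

99.65

The wait to go from k to k+1 distinct stickers is geometric with mean 27/(27-k).
Sum over k = 5,...,26: E = 27/22 + 27/21 + 27/20 + ... + 27/2 + 27/1 = 99.652.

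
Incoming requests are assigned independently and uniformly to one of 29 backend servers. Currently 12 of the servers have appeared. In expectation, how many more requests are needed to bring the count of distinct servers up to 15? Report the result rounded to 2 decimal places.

The wait to go from k to k+1 distinct servers is geometric with mean 29/(29-k).
Sum over k = 12,...,14: E = 29/17 + 29/16 + 29/15 = 5.452.

5.45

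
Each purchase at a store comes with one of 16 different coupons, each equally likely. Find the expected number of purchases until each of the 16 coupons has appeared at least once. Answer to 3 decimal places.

Split into phases: going from k distinct to k+1 distinct takes on average 16/(16-k) purchases.
E[T] = 16/16 + 16/15 + 16/14 + ... + 16/2 + 16/1 = 16·H_{16}.
H_{16} = 3.3807, so E[T] = 54.0917.

54.092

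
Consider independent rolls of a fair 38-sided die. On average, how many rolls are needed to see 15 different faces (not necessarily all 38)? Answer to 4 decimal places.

With k distinct faces already seen, the next new one arrives after an expected 38/(38-k) rolls.
Sum over k = 0,...,14: E = 38/38 + 38/37 + 38/36 + ... + 38/25 + 38/24 = 18.75720.

18.7572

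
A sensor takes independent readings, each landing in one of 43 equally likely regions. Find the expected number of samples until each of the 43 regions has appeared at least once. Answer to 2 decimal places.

Split into phases: going from k distinct to k+1 distinct takes on average 43/(43-k) samples.
E[T] = 43/43 + 43/42 + 43/41 + ... + 43/2 + 43/1 = 43·H_{43}.
H_{43} = 4.350, so E[T] = 187.050.

187.05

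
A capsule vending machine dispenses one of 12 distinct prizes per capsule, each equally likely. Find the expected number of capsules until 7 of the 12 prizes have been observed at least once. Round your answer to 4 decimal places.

With k distinct prizes already seen, the next new one arrives after an expected 12/(12-k) capsules.
Sum over k = 0,...,6: E = 12/12 + 12/11 + 12/10 + ... + 12/7 + 12/6 = 9.83853.

9.8385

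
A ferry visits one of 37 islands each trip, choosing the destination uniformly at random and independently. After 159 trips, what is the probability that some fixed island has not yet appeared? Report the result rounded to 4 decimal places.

Each trip misses the fixed island with probability (37-1)/37 = 36/37, independently.
P(still missing after 159) = (36/37)^159 = 0.01282.

0.0128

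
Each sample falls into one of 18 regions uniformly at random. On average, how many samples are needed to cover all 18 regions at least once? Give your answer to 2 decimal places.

Split into phases: going from k distinct to k+1 distinct takes on average 18/(18-k) samples.
E[T] = 18/18 + 18/17 + 18/16 + ... + 18/2 + 18/1 = 18·H_{18}.
H_{18} = 3.495, so E[T] = 62.912.

62.91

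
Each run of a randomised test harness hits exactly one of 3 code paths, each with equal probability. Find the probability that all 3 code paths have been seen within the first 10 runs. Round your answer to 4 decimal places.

0.9480

By inclusion–exclusion over which code paths are missing,
P(all seen) = Σ_{j=0}^{3} (-1)^j C(3,j)((3-j)/3)^10
= 1.00000 - 0.05202 + 0.00005 - 0.00000
= 0.94803.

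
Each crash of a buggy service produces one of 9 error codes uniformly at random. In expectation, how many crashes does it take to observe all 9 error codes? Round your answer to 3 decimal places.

The wait to go from k to k+1 distinct error codes is geometric with mean 9/(9-k).
E[T] = 9/9 + 9/8 + 9/7 + ... + 9/2 + 9/1 = 9·H_{9}.
H_{9} = 2.8290, so E[T] = 25.4607.

25.461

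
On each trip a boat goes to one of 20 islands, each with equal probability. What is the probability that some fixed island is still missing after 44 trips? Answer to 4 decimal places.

On each trip the fixed island fails to appear with probability 19/20.
P(still missing after 44) = (19/20)^44 = 0.10467.

0.1047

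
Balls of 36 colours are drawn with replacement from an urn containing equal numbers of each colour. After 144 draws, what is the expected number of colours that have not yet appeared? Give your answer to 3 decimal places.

For each colour, P(unseen after 144) = (35/36)^144 = 0.0173.
By linearity of expectation, E[unseen] = 36·(35/36)^144 = 0.6231.

0.623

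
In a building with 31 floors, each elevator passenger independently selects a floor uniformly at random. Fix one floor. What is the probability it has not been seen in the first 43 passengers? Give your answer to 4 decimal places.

Each passenger misses the fixed floor with probability (31-1)/31 = 30/31, independently.
P(still missing after 43) = (30/31)^43 = 0.24415.

0.2442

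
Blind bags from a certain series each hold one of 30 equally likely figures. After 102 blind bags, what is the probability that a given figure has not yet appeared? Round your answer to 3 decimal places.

0.031

On each blind bag the fixed figure fails to appear with probability 29/30.
P(still missing after 102) = (29/30)^102 = 0.0315.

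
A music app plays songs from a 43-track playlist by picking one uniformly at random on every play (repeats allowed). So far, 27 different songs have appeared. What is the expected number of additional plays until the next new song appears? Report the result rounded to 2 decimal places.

The number of plays until the next new song is geometric with success probability 16/43, so its mean is 43/16.
E = 43/16 = 2.688.

2.69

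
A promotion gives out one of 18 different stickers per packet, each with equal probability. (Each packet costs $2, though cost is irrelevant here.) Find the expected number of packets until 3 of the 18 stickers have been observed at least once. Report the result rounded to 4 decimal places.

3.1838

Going from k to k+1 distinct takes a geometric number of packets with mean 18/(18-k).
Sum over k = 0,...,2: E = 18/18 + 18/17 + 18/16 = 3.18382.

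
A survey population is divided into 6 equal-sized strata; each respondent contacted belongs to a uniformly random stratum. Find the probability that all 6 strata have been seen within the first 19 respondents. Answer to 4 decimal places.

Let A_i be the event that stratum i is missing after 19 respondents. By inclusion–exclusion on the A_i,
P(all seen) = Σ_{j=0}^{6} (-1)^j C(6,j)((6-j)/6)^19
= 1.00000 - 0.18781 + 0.00677 - 0.00004 + 0.00000 - 0.00000 + 0.00000
= 0.81892.

0.8189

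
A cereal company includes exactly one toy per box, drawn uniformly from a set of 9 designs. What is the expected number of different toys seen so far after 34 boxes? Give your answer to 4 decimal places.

8.8359

For each toy, P(seen in 34 boxes) = 1 - (8/9)^34 = 0.98177.
By linearity of expectation, E[distinct seen] = 9·(1 - (8/9)^34) = 8.83592.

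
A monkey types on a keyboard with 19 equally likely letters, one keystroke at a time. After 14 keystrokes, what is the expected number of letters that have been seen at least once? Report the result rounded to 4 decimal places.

10.0871

For each letter, P(seen in 14 keystrokes) = 1 - (18/19)^14 = 0.53090.
By linearity of expectation, E[distinct seen] = 19·(1 - (18/19)^14) = 10.08712.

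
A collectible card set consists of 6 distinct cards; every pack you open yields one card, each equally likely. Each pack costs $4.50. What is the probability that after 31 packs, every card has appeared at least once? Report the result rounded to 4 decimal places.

0.9790

By inclusion–exclusion over which cards are missing,
P(all seen) = Σ_{j=0}^{6} (-1)^j C(6,j)((6-j)/6)^31
= 1.00000 - 0.02106 + 0.00005 - 0.00000 + 0.00000 - 0.00000 + 0.00000
= 0.97899.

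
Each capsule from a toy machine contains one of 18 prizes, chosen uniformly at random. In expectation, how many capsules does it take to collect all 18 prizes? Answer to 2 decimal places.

62.91

Split into phases: going from k distinct to k+1 distinct takes on average 18/(18-k) capsules.
E[T] = 18/18 + 18/17 + 18/16 + ... + 18/2 + 18/1 = 18·H_{18}.
H_{18} = 3.495, so E[T] = 62.912.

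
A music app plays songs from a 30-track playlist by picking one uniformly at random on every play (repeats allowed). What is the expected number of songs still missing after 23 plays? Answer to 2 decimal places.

For each song, P(unseen after 23) = (29/30)^23 = 0.459.
By linearity of expectation, E[unseen] = 30·(29/30)^23 = 13.756.

13.76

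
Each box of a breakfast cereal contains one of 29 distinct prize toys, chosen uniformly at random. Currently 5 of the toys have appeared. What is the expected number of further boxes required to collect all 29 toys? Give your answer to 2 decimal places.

109.50

From k distinct to k+1 distinct takes on average 29/(29-k) boxes.
Sum over k = 5,...,28: E = 29/24 + 29/23 + 29/22 + ... + 29/2 + 29/1 = 109.503.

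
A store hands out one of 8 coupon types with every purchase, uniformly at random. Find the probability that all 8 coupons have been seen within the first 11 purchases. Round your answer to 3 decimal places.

0.056

Let A_i be the event that coupon i is missing after 11 purchases. By inclusion–exclusion on the A_i,
P(all seen) = Σ_{j=0}^{8} (-1)^j C(8,j)((8-j)/8)^11
= 1.0000 - 1.8415 + 1.1826 - 0.3183 + 0.0342 - 0.0012 + 0.0000 - 0.0000 + 0.0000
= 0.0558.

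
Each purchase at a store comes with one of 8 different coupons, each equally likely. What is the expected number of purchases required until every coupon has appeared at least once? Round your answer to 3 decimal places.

21.743

After k distinct coupons have appeared, the next purchase gives a new one with probability (8-k)/8, so the expected wait for the (k+1)-th is 8/(8-k).
E[T] = 8/8 + 8/7 + 8/6 + ... + 8/2 + 8/1 = 8·H_{8}.
H_{8} = 2.7179, so E[T] = 21.7429.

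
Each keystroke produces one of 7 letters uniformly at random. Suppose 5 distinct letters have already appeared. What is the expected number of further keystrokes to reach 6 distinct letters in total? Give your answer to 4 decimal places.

With k distinct letters already seen, the next new one takes an expected 7/(7-k) keystrokes.
Only the k = 5 term is needed: E = 7/2 = 3.50000.

3.5000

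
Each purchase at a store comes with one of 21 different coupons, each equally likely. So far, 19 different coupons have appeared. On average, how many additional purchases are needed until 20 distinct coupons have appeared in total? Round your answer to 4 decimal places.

With k distinct coupons already seen, the next new one takes an expected 21/(21-k) purchases.
Only the k = 19 term is needed: E = 21/2 = 10.50000.

10.5000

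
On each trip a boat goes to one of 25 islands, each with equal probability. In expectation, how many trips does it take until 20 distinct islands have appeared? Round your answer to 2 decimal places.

38.32

Going from k to k+1 distinct takes a geometric number of trips with mean 25/(25-k).
Sum over k = 0,...,19: E = 25/25 + 25/24 + 25/23 + ... + 25/7 + 25/6 = 38.316.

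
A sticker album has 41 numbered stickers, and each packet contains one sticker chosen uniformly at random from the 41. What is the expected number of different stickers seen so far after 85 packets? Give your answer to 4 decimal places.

For each sticker, P(seen in 85 packets) = 1 - (40/41)^85 = 0.87741.
By linearity of expectation, E[distinct seen] = 41·(1 - (40/41)^85) = 35.97362.

35.9736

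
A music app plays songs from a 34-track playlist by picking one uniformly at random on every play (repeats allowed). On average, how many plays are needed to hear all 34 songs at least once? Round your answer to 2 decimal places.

Split into phases: going from k distinct to k+1 distinct takes on average 34/(34-k) plays.
E[T] = 34/34 + 34/33 + 34/32 + ... + 34/2 + 34/1 = 34·H_{34}.
H_{34} = 4.118, so E[T] = 140.019.

140.02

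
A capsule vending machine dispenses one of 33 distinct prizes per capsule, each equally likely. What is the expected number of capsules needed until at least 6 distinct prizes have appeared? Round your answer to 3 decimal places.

With k distinct prizes already seen, the next new one arrives after an expected 33/(33-k) capsules.
Sum over k = 0,...,5: E = 33/33 + 33/32 + 33/31 + 33/30 + 33/29 + 33/28 = 6.5123.

6.512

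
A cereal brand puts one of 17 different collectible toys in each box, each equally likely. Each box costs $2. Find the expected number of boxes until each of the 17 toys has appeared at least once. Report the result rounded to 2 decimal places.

58.47

Split into phases: going from k distinct to k+1 distinct takes on average 17/(17-k) boxes.
E[T] = 17/17 + 17/16 + 17/15 + ... + 17/2 + 17/1 = 17·H_{17}.
H_{17} = 3.440, so E[T] = 58.472.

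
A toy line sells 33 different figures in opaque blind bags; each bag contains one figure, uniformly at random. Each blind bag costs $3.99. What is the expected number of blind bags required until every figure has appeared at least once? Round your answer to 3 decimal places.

Split into phases: going from k distinct to k+1 distinct takes on average 33/(33-k) blind bags.
E[T] = 33/33 + 33/32 + 33/31 + ... + 33/2 + 33/1 = 33·H_{33}.
H_{33} = 4.0888, so E[T] = 134.9303.

134.930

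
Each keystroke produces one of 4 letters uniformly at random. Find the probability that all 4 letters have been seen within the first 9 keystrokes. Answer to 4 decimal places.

Let A_i be the event that letter i is missing after 9 keystrokes. By inclusion–exclusion on the A_i,
P(all seen) = Σ_{j=0}^{4} (-1)^j C(4,j)((4-j)/4)^9
= 1.00000 - 0.30034 + 0.01172 - 0.00002 + 0.00000
= 0.71136.

0.7114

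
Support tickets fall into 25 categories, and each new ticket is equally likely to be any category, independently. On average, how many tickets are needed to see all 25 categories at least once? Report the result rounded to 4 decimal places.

Split into phases: going from k distinct to k+1 distinct takes on average 25/(25-k) tickets.
E[T] = 25/25 + 25/24 + 25/23 + ... + 25/2 + 25/1 = 25·H_{25}.
H_{25} = 3.81596, so E[T] = 95.39895.

95.3990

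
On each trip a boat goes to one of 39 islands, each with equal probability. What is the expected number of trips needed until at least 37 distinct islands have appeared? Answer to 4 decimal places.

With k distinct islands already seen, the next new one arrives after an expected 39/(39-k) trips.
Sum over k = 0,...,36: E = 39/39 + 39/38 + 39/37 + ... + 39/4 + 39/3 = 107.38818.

107.3882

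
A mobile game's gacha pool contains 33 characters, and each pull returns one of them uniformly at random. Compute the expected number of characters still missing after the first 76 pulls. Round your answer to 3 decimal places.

3.183

For each character, P(unseen after 76) = (32/33)^76 = 0.0965.
By linearity of expectation, E[unseen] = 33·(32/33)^76 = 3.1831.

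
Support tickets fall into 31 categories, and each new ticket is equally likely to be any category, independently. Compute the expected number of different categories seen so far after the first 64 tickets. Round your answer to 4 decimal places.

For each category, P(seen in 64 tickets) = 1 - (30/31)^64 = 0.87737.
By linearity of expectation, E[distinct seen] = 31·(1 - (30/31)^64) = 27.19834.

27.1983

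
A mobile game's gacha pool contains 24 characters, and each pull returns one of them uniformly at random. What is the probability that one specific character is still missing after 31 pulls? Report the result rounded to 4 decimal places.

On each pull the fixed character fails to appear with probability 23/24.
P(still missing after 31) = (23/24)^31 = 0.26731.

0.2673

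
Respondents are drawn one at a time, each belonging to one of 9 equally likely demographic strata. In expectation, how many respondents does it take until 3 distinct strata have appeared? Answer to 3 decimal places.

With k distinct strata already seen, the next new one arrives after an expected 9/(9-k) respondents.
Sum over k = 0,...,2: E = 9/9 + 9/8 + 9/7 = 3.4107.

3.411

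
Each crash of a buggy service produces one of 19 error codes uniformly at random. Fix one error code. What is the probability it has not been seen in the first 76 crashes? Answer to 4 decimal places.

Each crash misses the fixed error code with probability (19-1)/19 = 18/19, independently.
P(still missing after 76) = (18/19)^76 = 0.01642.

0.0164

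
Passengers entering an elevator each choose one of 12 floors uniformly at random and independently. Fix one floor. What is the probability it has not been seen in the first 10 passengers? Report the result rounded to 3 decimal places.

0.419

Each passenger misses the fixed floor with probability (12-1)/12 = 11/12, independently.
P(still missing after 10) = (11/12)^10 = 0.4189.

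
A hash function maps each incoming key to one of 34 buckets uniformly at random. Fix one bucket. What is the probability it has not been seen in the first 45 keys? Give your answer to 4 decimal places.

0.2610

Each key misses the fixed bucket with probability (34-1)/34 = 33/34, independently.
P(still missing after 45) = (33/34)^45 = 0.26096.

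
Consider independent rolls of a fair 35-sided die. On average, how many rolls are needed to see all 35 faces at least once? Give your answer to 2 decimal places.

145.14

The wait to go from k to k+1 distinct faces is geometric with mean 35/(35-k).
E[T] = 35/35 + 35/34 + 35/33 + ... + 35/2 + 35/1 = 35·H_{35}.
H_{35} = 4.147, so E[T] = 145.137.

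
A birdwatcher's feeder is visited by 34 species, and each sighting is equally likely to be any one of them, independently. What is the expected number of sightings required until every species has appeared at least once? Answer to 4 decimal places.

140.0191

After k distinct species have appeared, the next sighting gives a new one with probability (34-k)/34, so the expected wait for the (k+1)-th is 34/(34-k).
E[T] = 34/34 + 34/33 + 34/32 + ... + 34/2 + 34/1 = 34·H_{34}.
H_{34} = 4.11821, so E[T] = 140.01914.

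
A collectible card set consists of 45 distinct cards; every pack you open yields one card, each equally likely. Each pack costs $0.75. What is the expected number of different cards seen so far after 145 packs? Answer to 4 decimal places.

43.2700

For each card, P(seen in 145 packs) = 1 - (44/45)^145 = 0.96156.
By linearity of expectation, E[distinct seen] = 45·(1 - (44/45)^145) = 43.27004.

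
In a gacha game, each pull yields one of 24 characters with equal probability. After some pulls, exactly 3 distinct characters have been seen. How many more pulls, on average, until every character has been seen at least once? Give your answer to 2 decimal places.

87.49

The wait to go from k to k+1 distinct characters is geometric with mean 24/(24-k).
Sum over k = 3,...,23: E = 24/21 + 24/20 + 24/19 + ... + 24/2 + 24/1 = 87.489.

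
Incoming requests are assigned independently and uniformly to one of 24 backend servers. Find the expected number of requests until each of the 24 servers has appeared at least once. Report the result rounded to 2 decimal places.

Split into phases: going from k distinct to k+1 distinct takes on average 24/(24-k) requests.
E[T] = 24/24 + 24/23 + 24/22 + ... + 24/2 + 24/1 = 24·H_{24}.
H_{24} = 3.776, so E[T] = 90.623.

90.62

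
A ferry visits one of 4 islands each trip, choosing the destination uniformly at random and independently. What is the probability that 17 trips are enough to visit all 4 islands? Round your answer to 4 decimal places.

0.9700

Let A_i be the event that island i is missing after 17 trips. By inclusion–exclusion on the A_i,
P(all seen) = Σ_{j=0}^{4} (-1)^j C(4,j)((4-j)/4)^17
= 1.00000 - 0.03007 + 0.00005 - 0.00000 + 0.00000
= 0.96998.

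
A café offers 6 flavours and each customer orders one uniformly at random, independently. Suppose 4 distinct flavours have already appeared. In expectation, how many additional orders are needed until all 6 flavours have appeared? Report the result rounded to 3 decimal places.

The wait to go from k to k+1 distinct flavours is geometric with mean 6/(6-k).
Sum over k = 4,...,5: E = 6/2 + 6/1 = 9.0000.

9.000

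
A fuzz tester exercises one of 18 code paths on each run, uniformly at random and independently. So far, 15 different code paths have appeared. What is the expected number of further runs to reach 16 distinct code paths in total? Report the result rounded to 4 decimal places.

The wait to go from k to k+1 distinct code paths is geometric with mean 18/(18-k).
Only the k = 15 term is needed: E = 18/3 = 6.00000.

6.0000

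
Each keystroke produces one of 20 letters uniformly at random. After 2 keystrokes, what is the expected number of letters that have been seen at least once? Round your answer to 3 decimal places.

1.950

For each letter, P(seen in 2 keystrokes) = 1 - (19/20)^2 = 0.0975.
By linearity of expectation, E[distinct seen] = 20·(1 - (19/20)^2) = 1.9500.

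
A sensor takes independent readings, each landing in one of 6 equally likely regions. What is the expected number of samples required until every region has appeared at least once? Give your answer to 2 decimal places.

14.70

Split into phases: going from k distinct to k+1 distinct takes on average 6/(6-k) samples.
E[T] = 6/6 + 6/5 + 6/4 + 6/3 + 6/2 + 6/1 = 6·H_{6}.
H_{6} = 2.450, so E[T] = 14.700.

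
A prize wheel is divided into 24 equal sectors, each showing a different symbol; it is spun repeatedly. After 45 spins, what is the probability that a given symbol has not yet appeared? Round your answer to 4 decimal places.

0.1473

On each spin the fixed symbol fails to appear with probability 23/24.
P(still missing after 45) = (23/24)^45 = 0.14731.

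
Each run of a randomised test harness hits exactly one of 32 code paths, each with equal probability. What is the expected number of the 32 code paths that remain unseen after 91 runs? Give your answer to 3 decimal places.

1.780

For each code path, P(unseen after 91) = (31/32)^91 = 0.0556.
By linearity of expectation, E[unseen] = 32·(31/32)^91 = 1.7800.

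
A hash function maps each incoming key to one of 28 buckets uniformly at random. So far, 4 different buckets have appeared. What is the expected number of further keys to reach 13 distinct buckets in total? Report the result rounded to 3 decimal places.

The wait to go from k to k+1 distinct buckets is geometric with mean 28/(28-k).
Sum over k = 4,...,12: E = 28/24 + 28/23 + 28/22 + ... + 28/17 + 28/16 = 12.8164.

12.816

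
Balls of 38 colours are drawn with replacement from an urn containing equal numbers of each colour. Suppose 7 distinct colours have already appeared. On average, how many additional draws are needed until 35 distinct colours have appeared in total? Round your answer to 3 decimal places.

With k distinct colours already seen, the next new one takes an expected 38/(38-k) draws.
Sum over k = 7,...,34: E = 38/31 + 38/30 + 38/29 + ... + 38/5 + 38/4 = 83.3687.

83.369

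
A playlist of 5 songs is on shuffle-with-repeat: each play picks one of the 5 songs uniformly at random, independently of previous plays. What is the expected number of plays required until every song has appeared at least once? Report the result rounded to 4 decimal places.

After k distinct songs have appeared, the next play gives a new one with probability (5-k)/5, so the expected wait for the (k+1)-th is 5/(5-k).
E[T] = 5/5 + 5/4 + 5/3 + 5/2 + 5/1 = 5·H_{5}.
H_{5} = 2.28333, so E[T] = 11.41667.

11.4167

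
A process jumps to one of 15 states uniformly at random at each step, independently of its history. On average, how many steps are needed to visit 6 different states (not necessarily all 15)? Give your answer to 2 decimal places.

Going from k to k+1 distinct takes a geometric number of steps with mean 15/(15-k).
Sum over k = 0,...,5: E = 15/15 + 15/14 + 15/13 + 15/12 + 15/11 + 15/10 = 7.339.

7.34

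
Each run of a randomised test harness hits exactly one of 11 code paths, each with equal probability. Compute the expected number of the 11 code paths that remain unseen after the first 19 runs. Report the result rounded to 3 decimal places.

1.799

For each code path, P(unseen after 19) = (10/11)^19 = 0.1635.
By linearity of expectation, E[unseen] = 11·(10/11)^19 = 1.7986.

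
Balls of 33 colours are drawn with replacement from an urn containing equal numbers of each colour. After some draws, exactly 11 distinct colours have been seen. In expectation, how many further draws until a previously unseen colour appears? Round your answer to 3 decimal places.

1.500

Each draw yields a new colour with probability (33-11)/33 = 22/33, so the wait is geometric with mean 33/22.
E = 33/22 = 1.5000.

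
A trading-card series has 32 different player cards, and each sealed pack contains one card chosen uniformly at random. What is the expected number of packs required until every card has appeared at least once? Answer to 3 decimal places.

The wait to go from k to k+1 distinct cards is geometric with mean 32/(32-k).
E[T] = 32/32 + 32/31 + 32/30 + ... + 32/2 + 32/1 = 32·H_{32}.
H_{32} = 4.0585, so E[T] = 129.8718.

129.872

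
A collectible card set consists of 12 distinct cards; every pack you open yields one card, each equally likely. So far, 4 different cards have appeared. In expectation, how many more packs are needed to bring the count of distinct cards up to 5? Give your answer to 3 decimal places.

1.500

From k distinct to k+1 distinct takes on average 12/(12-k) packs.
Only the k = 4 term is needed: E = 12/8 = 1.5000.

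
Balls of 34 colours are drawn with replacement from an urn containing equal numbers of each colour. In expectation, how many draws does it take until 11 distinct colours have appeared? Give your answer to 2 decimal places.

With k distinct colours already seen, the next new one arrives after an expected 34/(34-k) draws.
Sum over k = 0,...,10: E = 34/34 + 34/33 + 34/32 + ... + 34/25 + 34/24 = 13.053.

13.05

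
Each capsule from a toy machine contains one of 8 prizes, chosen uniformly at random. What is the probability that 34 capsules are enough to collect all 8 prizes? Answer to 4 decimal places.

0.9162

By inclusion–exclusion over which prizes are missing,
P(all seen) = Σ_{j=0}^{8} (-1)^j C(8,j)((8-j)/8)^34
= 1.00000 - 0.08538 + 0.00158 - 0.00001 + 0.00000 - 0.00000 + 0.00000 - 0.00000 + 0.00000
= 0.91619.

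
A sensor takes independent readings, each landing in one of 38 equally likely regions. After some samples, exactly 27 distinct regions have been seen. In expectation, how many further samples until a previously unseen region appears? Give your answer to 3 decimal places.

The number of samples until the next new region is geometric with success probability 11/38, so its mean is 38/11.
E = 38/11 = 3.4545.

3.455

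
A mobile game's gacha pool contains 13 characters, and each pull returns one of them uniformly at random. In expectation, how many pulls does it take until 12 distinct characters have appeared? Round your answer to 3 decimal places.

With k distinct characters already seen, the next new one arrives after an expected 13/(13-k) pulls.
Sum over k = 0,...,11: E = 13/13 + 13/12 + 13/11 + ... + 13/3 + 13/2 = 28.3417.

28.342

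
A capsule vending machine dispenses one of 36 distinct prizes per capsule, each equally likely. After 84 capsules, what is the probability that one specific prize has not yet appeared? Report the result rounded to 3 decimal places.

0.094

On each capsule the fixed prize fails to appear with probability 35/36.
P(still missing after 84) = (35/36)^84 = 0.0938.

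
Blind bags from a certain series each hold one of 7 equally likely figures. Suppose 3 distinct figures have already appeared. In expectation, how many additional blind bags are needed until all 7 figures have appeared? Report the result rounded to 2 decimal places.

With k distinct figures already seen, the next new one takes an expected 7/(7-k) blind bags.
Sum over k = 3,...,6: E = 7/4 + 7/3 + 7/2 + 7/1 = 14.583.

14.58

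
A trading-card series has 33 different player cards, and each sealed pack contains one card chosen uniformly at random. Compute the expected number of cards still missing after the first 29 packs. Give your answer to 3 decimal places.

For each card, P(unseen after 29) = (32/33)^29 = 0.4097.
By linearity of expectation, E[unseen] = 33·(32/33)^29 = 13.5195.

13.519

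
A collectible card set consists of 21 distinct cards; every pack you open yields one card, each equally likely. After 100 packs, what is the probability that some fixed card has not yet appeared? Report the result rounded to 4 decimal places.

0.0076

Each pack misses the fixed card with probability (21-1)/21 = 20/21, independently.
P(still missing after 100) = (20/21)^100 = 0.00760.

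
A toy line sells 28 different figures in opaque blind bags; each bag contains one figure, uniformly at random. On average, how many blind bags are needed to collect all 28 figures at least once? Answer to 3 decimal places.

Split into phases: going from k distinct to k+1 distinct takes on average 28/(28-k) blind bags.
E[T] = 28/28 + 28/27 + 28/26 + ... + 28/2 + 28/1 = 28·H_{28}.
H_{28} = 3.9272, so E[T] = 109.9608.

109.961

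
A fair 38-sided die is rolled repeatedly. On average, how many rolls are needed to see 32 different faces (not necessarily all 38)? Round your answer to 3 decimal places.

Going from k to k+1 distinct takes a geometric number of rolls with mean 38/(38-k).
Sum over k = 0,...,31: E = 38/38 + 38/37 + 38/36 + ... + 38/8 + 38/7 = 67.5603.

67.560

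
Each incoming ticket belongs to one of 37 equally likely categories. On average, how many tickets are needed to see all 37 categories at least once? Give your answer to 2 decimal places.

Split into phases: going from k distinct to k+1 distinct takes on average 37/(37-k) tickets.
E[T] = 37/37 + 37/36 + 37/35 + ... + 37/2 + 37/1 = 37·H_{37}.
H_{37} = 4.202, so E[T] = 155.459.

155.46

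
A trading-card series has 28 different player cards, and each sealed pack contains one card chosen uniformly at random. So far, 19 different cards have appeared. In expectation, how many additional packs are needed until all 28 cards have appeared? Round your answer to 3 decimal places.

79.211

With k distinct cards already seen, the next new one takes an expected 28/(28-k) packs.
Sum over k = 19,...,27: E = 28/9 + 28/8 + 28/7 + ... + 28/2 + 28/1 = 79.2111.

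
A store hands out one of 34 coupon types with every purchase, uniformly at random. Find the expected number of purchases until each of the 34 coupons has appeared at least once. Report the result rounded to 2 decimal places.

The wait to go from k to k+1 distinct coupons is geometric with mean 34/(34-k).
E[T] = 34/34 + 34/33 + 34/32 + ... + 34/2 + 34/1 = 34·H_{34}.
H_{34} = 4.118, so E[T] = 140.019.

140.02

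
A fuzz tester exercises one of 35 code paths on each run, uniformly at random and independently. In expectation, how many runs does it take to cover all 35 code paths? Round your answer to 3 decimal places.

145.137

The wait to go from k to k+1 distinct code paths is geometric with mean 35/(35-k).
E[T] = 35/35 + 35/34 + 35/33 + ... + 35/2 + 35/1 = 35·H_{35}.
H_{35} = 4.1468, so E[T] = 145.1373.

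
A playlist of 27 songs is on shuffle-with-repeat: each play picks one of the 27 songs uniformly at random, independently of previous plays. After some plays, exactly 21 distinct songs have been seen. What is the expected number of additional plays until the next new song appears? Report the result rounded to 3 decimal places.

The number of plays until the next new song is geometric with success probability 6/27, so its mean is 27/6.
E = 27/6 = 4.5000.

4.500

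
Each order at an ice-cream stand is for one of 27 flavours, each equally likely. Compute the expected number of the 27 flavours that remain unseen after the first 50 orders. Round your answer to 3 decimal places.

For each flavour, P(unseen after 50) = (26/27)^50 = 0.1515.
By linearity of expectation, E[unseen] = 27·(26/27)^50 = 4.0911.

4.091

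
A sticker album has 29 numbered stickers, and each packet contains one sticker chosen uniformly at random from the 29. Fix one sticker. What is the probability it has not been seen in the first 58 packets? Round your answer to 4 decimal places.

0.1306

Each packet misses the fixed sticker with probability (29-1)/29 = 28/29, independently.
P(still missing after 58) = (28/29)^58 = 0.13064.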